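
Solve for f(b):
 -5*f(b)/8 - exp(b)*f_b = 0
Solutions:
 f(b) = C1*exp(5*exp(-b)/8)


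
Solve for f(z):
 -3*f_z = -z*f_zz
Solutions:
 f(z) = C1 + C2*z^4


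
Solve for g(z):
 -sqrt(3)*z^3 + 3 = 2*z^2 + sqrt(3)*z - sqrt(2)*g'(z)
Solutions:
 g(z) = C1 + sqrt(6)*z^4/8 + sqrt(2)*z^3/3 + sqrt(6)*z^2/4 - 3*sqrt(2)*z/2


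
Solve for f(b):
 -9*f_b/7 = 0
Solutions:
 f(b) = C1


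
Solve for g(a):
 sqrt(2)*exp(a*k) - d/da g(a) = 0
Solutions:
 g(a) = C1 + sqrt(2)*exp(a*k)/k


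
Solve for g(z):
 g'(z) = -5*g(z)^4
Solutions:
 g(z) = (-3^(2/3) - 3*3^(1/6)*I)*(1/(C1 + 5*z))^(1/3)/6
 g(z) = (-3^(2/3) + 3*3^(1/6)*I)*(1/(C1 + 5*z))^(1/3)/6
 g(z) = (1/(C1 + 15*z))^(1/3)


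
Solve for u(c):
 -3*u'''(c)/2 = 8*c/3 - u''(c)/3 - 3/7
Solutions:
 u(c) = C1 + C2*c + C3*exp(2*c/9) + 4*c^3/3 + 243*c^2/14


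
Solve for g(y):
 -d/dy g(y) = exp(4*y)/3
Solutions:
 g(y) = C1 - exp(4*y)/12


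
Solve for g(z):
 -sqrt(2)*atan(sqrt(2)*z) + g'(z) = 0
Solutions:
 g(z) = C1 + sqrt(2)*(z*atan(sqrt(2)*z) - sqrt(2)*log(2*z^2 + 1)/4)


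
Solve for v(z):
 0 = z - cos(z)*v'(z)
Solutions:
 v(z) = C1 + Integral(z/cos(z), z)


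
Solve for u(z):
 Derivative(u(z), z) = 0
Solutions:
 u(z) = C1


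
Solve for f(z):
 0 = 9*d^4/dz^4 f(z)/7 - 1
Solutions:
 f(z) = C1 + C2*z + C3*z^2 + C4*z^3 + 7*z^4/216


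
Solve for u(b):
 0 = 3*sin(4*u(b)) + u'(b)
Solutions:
 u(b) = -acos((-C1 - exp(24*b))/(C1 - exp(24*b)))/4 + pi/2
 u(b) = acos((-C1 - exp(24*b))/(C1 - exp(24*b)))/4


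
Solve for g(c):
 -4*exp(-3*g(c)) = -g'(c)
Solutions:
 g(c) = log(C1 + 12*c)/3
 g(c) = log((-3^(1/3) - 3^(5/6)*I)*(C1 + 4*c)^(1/3)/2)
 g(c) = log((-3^(1/3) + 3^(5/6)*I)*(C1 + 4*c)^(1/3)/2)


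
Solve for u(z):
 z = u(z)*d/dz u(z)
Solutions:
 u(z) = -sqrt(C1 + z^2)
 u(z) = sqrt(C1 + z^2)


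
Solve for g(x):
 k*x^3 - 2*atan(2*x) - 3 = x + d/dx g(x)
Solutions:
 g(x) = C1 + k*x^4/4 - x^2/2 - 2*x*atan(2*x) - 3*x + log(4*x^2 + 1)/2


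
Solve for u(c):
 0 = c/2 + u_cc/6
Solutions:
 u(c) = C1 + C2*c - c^3/2


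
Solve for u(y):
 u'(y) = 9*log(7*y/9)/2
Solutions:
 u(y) = C1 + 9*y*log(y)/2 - 9*y*log(3) - 9*y/2 + 9*y*log(7)/2


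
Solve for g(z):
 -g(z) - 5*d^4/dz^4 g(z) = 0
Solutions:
 g(z) = (C1*sin(sqrt(2)*5^(3/4)*z/10) + C2*cos(sqrt(2)*5^(3/4)*z/10))*exp(-sqrt(2)*5^(3/4)*z/10) + (C3*sin(sqrt(2)*5^(3/4)*z/10) + C4*cos(sqrt(2)*5^(3/4)*z/10))*exp(sqrt(2)*5^(3/4)*z/10)


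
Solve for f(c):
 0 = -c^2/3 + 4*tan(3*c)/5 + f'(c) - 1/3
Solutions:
 f(c) = C1 + c^3/9 + c/3 + 4*log(cos(3*c))/15


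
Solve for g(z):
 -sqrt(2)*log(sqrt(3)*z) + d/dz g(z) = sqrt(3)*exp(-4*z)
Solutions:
 g(z) = C1 + sqrt(2)*z*log(z) + sqrt(2)*z*(-1 + log(3)/2) - sqrt(3)*exp(-4*z)/4


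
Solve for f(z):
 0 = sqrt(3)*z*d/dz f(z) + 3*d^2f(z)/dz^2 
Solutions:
 f(z) = C1 + C2*erf(sqrt(2)*3^(3/4)*z/6)


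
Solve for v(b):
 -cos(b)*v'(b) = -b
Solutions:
 v(b) = C1 + Integral(b/cos(b), b)


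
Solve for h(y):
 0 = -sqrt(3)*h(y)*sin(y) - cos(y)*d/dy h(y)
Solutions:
 h(y) = C1*cos(y)^(sqrt(3))


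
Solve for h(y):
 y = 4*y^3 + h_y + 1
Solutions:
 h(y) = C1 - y^4 + y^2/2 - y


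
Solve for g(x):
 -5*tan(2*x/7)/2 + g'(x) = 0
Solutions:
 g(x) = C1 - 35*log(cos(2*x/7))/4


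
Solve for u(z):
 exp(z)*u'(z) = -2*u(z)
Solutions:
 u(z) = C1*exp(2*exp(-z))


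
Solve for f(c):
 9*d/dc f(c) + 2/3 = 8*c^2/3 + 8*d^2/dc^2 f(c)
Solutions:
 f(c) = C1 + C2*exp(9*c/8) + 8*c^3/81 + 64*c^2/243 + 862*c/2187


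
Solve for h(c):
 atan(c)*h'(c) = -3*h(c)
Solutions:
 h(c) = C1*exp(-3*Integral(1/atan(c), c))


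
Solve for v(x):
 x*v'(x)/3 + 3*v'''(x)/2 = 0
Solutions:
 v(x) = C1 + Integral(C2*airyai(-6^(1/3)*x/3) + C3*airybi(-6^(1/3)*x/3), x)


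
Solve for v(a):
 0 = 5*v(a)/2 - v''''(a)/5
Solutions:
 v(a) = C1*exp(-2^(3/4)*sqrt(5)*a/2) + C2*exp(2^(3/4)*sqrt(5)*a/2) + C3*sin(2^(3/4)*sqrt(5)*a/2) + C4*cos(2^(3/4)*sqrt(5)*a/2)


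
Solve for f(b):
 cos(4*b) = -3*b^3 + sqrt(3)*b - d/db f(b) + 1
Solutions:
 f(b) = C1 - 3*b^4/4 + sqrt(3)*b^2/2 + b - sin(4*b)/4


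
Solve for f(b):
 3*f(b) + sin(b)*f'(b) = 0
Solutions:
 f(b) = C1*(cos(b) + 1)^(3/2)/(cos(b) - 1)^(3/2)


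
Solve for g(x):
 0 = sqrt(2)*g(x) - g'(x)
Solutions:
 g(x) = C1*exp(sqrt(2)*x)


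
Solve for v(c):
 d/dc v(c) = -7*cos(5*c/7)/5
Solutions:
 v(c) = C1 - 49*sin(5*c/7)/25


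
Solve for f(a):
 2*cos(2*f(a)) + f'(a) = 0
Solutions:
 f(a) = -asin((C1 + exp(8*a))/(C1 - exp(8*a)))/2 + pi/2
 f(a) = asin((C1 + exp(8*a))/(C1 - exp(8*a)))/2


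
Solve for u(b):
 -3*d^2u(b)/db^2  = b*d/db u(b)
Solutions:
 u(b) = C1 + C2*erf(sqrt(6)*b/6)


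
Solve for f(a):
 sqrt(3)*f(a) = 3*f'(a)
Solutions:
 f(a) = C1*exp(sqrt(3)*a/3)


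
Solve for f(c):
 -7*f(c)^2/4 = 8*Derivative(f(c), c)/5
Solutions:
 f(c) = 32/(C1 + 35*c)


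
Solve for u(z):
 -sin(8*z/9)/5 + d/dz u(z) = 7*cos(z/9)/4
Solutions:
 u(z) = C1 + 63*sin(z/9)/4 - 9*cos(8*z/9)/40


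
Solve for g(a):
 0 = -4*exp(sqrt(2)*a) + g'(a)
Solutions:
 g(a) = C1 + 2*sqrt(2)*exp(sqrt(2)*a)


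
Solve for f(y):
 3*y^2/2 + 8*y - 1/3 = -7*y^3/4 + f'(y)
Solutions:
 f(y) = C1 + 7*y^4/16 + y^3/2 + 4*y^2 - y/3


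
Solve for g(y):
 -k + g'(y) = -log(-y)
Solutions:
 g(y) = C1 + y*(k + 1) - y*log(-y)


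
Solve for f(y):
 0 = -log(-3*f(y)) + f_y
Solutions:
 -Integral(1/(log(-_y) + log(3)), (_y, f(y))) = C1 - y


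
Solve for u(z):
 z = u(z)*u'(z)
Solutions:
 u(z) = -sqrt(C1 + z^2)
 u(z) = sqrt(C1 + z^2)


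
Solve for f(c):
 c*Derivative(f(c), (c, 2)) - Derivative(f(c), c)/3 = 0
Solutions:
 f(c) = C1 + C2*c^(4/3)


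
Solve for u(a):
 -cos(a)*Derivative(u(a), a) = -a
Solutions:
 u(a) = C1 + Integral(a/cos(a), a)


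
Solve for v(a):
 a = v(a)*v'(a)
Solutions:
 v(a) = -sqrt(C1 + a^2)
 v(a) = sqrt(C1 + a^2)


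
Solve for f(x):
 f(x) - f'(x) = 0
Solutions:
 f(x) = C1*exp(x)


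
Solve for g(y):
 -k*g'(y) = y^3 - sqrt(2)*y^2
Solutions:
 g(y) = C1 - y^4/(4*k) + sqrt(2)*y^3/(3*k)


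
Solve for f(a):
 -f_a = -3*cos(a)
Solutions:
 f(a) = C1 + 3*sin(a)


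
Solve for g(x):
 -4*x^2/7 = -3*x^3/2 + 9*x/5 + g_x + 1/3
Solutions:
 g(x) = C1 + 3*x^4/8 - 4*x^3/21 - 9*x^2/10 - x/3


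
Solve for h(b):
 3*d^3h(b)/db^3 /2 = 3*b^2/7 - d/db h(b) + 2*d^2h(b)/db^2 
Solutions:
 h(b) = C1 + b^3/7 + 6*b^2/7 + 15*b/7 + (C2*sin(sqrt(2)*b/3) + C3*cos(sqrt(2)*b/3))*exp(2*b/3)


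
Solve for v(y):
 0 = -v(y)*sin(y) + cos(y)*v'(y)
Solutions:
 v(y) = C1/cos(y)


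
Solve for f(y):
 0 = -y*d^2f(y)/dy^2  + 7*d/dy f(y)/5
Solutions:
 f(y) = C1 + C2*y^(12/5)


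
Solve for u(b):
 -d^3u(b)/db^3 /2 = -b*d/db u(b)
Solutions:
 u(b) = C1 + Integral(C2*airyai(2^(1/3)*b) + C3*airybi(2^(1/3)*b), b)


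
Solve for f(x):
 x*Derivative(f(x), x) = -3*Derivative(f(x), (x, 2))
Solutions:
 f(x) = C1 + C2*erf(sqrt(6)*x/6)


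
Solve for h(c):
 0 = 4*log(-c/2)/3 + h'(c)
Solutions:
 h(c) = C1 - 4*c*log(-c)/3 + 4*c*(log(2) + 1)/3


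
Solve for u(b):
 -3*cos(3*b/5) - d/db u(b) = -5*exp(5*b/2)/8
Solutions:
 u(b) = C1 + exp(5*b/2)/4 - 5*sin(3*b/5)


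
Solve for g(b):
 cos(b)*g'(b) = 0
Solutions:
 g(b) = C1


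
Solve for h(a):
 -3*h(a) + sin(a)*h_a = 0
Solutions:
 h(a) = C1*(cos(a) - 1)^(3/2)/(cos(a) + 1)^(3/2)


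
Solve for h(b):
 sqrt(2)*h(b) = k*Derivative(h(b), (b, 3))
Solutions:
 h(b) = C1*exp(2^(1/6)*b*(1/k)^(1/3)) + C2*exp(2^(1/6)*b*(-1 + sqrt(3)*I)*(1/k)^(1/3)/2) + C3*exp(-2^(1/6)*b*(1 + sqrt(3)*I)*(1/k)^(1/3)/2)


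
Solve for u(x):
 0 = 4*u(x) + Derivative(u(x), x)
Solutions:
 u(x) = C1*exp(-4*x)


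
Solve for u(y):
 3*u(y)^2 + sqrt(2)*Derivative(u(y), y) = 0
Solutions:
 u(y) = 2/(C1 + 3*sqrt(2)*y)


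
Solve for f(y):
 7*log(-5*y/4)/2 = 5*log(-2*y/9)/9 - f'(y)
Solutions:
 f(y) = C1 - 53*y*log(-y)/18 + y*(-63*log(5) - 20*log(3) + 53 + 136*log(2))/18


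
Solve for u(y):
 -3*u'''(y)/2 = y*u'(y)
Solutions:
 u(y) = C1 + Integral(C2*airyai(-2^(1/3)*3^(2/3)*y/3) + C3*airybi(-2^(1/3)*3^(2/3)*y/3), y)


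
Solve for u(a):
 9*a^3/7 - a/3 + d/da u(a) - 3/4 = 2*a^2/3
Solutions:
 u(a) = C1 - 9*a^4/28 + 2*a^3/9 + a^2/6 + 3*a/4


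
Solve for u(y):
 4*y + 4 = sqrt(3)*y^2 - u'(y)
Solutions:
 u(y) = C1 + sqrt(3)*y^3/3 - 2*y^2 - 4*y


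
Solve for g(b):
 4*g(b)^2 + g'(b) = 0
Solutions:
 g(b) = 1/(C1 + 4*b)


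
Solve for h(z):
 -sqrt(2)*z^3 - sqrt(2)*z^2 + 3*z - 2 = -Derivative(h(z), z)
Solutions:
 h(z) = C1 + sqrt(2)*z^4/4 + sqrt(2)*z^3/3 - 3*z^2/2 + 2*z


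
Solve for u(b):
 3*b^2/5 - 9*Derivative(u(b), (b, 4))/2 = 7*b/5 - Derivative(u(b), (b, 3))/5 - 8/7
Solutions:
 u(b) = C1 + C2*b + C3*b^2 + C4*exp(2*b/45) - b^5/20 - 16*b^4/3 - 10100*b^3/21


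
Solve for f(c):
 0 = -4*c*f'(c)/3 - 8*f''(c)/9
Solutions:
 f(c) = C1 + C2*erf(sqrt(3)*c/2)


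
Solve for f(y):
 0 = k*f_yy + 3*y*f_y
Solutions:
 f(y) = C1 + C2*sqrt(k)*erf(sqrt(6)*y*sqrt(1/k)/2)


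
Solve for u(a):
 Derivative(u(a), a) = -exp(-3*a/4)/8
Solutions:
 u(a) = C1 + exp(-3*a/4)/6


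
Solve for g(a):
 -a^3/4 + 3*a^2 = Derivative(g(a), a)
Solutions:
 g(a) = C1 - a^4/16 + a^3


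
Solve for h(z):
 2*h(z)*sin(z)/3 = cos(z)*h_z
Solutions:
 h(z) = C1/cos(z)^(2/3)


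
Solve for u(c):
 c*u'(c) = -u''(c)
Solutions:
 u(c) = C1 + C2*erf(sqrt(2)*c/2)


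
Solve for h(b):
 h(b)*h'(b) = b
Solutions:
 h(b) = -sqrt(C1 + b^2)
 h(b) = sqrt(C1 + b^2)


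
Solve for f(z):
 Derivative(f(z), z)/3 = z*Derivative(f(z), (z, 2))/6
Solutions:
 f(z) = C1 + C2*z^3


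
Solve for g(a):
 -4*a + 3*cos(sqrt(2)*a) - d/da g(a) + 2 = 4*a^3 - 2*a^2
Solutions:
 g(a) = C1 - a^4 + 2*a^3/3 - 2*a^2 + 2*a + 3*sqrt(2)*sin(sqrt(2)*a)/2


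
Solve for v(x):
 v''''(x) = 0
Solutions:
 v(x) = C1 + C2*x + C3*x^2 + C4*x^3


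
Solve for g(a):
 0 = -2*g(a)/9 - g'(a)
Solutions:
 g(a) = C1*exp(-2*a/9)


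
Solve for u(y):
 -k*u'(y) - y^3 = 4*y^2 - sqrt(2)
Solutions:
 u(y) = C1 - y^4/(4*k) - 4*y^3/(3*k) + sqrt(2)*y/k


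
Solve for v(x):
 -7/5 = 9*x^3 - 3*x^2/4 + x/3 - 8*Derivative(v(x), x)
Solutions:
 v(x) = C1 + 9*x^4/32 - x^3/32 + x^2/48 + 7*x/40


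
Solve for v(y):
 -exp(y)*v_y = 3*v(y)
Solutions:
 v(y) = C1*exp(3*exp(-y))


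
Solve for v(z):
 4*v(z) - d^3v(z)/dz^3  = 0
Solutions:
 v(z) = C3*exp(2^(2/3)*z) + (C1*sin(2^(2/3)*sqrt(3)*z/2) + C2*cos(2^(2/3)*sqrt(3)*z/2))*exp(-2^(2/3)*z/2)


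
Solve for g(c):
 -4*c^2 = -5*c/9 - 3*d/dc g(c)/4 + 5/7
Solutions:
 g(c) = C1 + 16*c^3/9 - 10*c^2/27 + 20*c/21


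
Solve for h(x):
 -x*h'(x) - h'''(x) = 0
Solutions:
 h(x) = C1 + Integral(C2*airyai(-x) + C3*airybi(-x), x)


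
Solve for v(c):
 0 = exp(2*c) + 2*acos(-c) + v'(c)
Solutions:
 v(c) = C1 - 2*c*acos(-c) - 2*sqrt(1 - c^2) - exp(2*c)/2


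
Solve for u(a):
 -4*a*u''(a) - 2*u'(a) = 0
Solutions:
 u(a) = C1 + C2*sqrt(a)


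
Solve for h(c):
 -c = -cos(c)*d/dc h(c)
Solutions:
 h(c) = C1 + Integral(c/cos(c), c)


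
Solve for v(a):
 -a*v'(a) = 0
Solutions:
 v(a) = C1


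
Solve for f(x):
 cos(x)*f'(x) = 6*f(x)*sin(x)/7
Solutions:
 f(x) = C1/cos(x)^(6/7)


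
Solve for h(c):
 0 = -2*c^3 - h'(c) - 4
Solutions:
 h(c) = C1 - c^4/2 - 4*c


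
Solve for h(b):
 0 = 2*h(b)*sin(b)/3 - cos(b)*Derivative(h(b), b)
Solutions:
 h(b) = C1/cos(b)^(2/3)


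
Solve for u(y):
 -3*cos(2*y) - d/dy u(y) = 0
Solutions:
 u(y) = C1 - 3*sin(2*y)/2


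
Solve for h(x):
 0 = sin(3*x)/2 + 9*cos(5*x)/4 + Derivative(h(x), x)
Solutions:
 h(x) = C1 - 9*sin(5*x)/20 + cos(3*x)/6


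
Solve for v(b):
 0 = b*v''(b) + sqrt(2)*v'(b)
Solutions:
 v(b) = C1 + C2*b^(1 - sqrt(2))


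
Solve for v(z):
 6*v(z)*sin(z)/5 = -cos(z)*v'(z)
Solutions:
 v(z) = C1*cos(z)^(6/5)


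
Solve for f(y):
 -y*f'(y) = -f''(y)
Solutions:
 f(y) = C1 + C2*erfi(sqrt(2)*y/2)


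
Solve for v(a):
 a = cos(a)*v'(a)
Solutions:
 v(a) = C1 + Integral(a/cos(a), a)


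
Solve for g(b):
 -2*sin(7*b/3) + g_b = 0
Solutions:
 g(b) = C1 - 6*cos(7*b/3)/7


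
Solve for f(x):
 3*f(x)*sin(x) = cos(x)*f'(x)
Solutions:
 f(x) = C1/cos(x)^3


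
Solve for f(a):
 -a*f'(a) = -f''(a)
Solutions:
 f(a) = C1 + C2*erfi(sqrt(2)*a/2)


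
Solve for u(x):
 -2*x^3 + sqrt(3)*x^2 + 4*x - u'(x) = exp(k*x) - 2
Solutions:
 u(x) = C1 - x^4/2 + sqrt(3)*x^3/3 + 2*x^2 + 2*x - exp(k*x)/k


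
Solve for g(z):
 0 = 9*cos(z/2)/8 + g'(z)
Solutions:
 g(z) = C1 - 9*sin(z/2)/4


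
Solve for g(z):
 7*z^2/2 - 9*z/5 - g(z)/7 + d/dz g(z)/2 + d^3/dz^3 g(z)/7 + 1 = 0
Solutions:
 g(z) = C1*exp(6^(1/3)*z*(-(18 + sqrt(2382))^(1/3) + 7*6^(1/3)/(18 + sqrt(2382))^(1/3))/12)*sin(2^(1/3)*3^(1/6)*z*(21*2^(1/3)/(18 + sqrt(2382))^(1/3) + 3^(2/3)*(18 + sqrt(2382))^(1/3))/12) + C2*exp(6^(1/3)*z*(-(18 + sqrt(2382))^(1/3) + 7*6^(1/3)/(18 + sqrt(2382))^(1/3))/12)*cos(2^(1/3)*3^(1/6)*z*(21*2^(1/3)/(18 + sqrt(2382))^(1/3) + 3^(2/3)*(18 + sqrt(2382))^(1/3))/12) + C3*exp(-6^(1/3)*z*(-(18 + sqrt(2382))^(1/3) + 7*6^(1/3)/(18 + sqrt(2382))^(1/3))/6) + 49*z^2/2 + 1589*z/10 + 11263/20


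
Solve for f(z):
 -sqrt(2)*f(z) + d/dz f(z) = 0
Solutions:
 f(z) = C1*exp(sqrt(2)*z)


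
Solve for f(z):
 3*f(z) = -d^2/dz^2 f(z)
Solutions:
 f(z) = C1*sin(sqrt(3)*z) + C2*cos(sqrt(3)*z)


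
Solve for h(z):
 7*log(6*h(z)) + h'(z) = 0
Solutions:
 Integral(1/(log(_y) + log(6)), (_y, h(z)))/7 = C1 - z


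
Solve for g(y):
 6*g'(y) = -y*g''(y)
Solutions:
 g(y) = C1 + C2/y^5


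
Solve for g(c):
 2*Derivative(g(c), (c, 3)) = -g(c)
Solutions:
 g(c) = C3*exp(-2^(2/3)*c/2) + (C1*sin(2^(2/3)*sqrt(3)*c/4) + C2*cos(2^(2/3)*sqrt(3)*c/4))*exp(2^(2/3)*c/4)


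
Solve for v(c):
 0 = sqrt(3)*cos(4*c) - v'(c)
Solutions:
 v(c) = C1 + sqrt(3)*sin(4*c)/4


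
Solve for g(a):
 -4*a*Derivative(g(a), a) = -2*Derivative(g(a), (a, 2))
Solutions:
 g(a) = C1 + C2*erfi(a)


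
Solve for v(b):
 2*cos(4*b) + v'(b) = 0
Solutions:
 v(b) = C1 - sin(4*b)/2


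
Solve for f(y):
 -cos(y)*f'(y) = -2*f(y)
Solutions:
 f(y) = C1*(sin(y) + 1)/(sin(y) - 1)


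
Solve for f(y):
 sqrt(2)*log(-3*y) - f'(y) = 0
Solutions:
 f(y) = C1 + sqrt(2)*y*log(-y) + sqrt(2)*y*(-1 + log(3))


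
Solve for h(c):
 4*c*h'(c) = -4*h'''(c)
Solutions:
 h(c) = C1 + Integral(C2*airyai(-c) + C3*airybi(-c), c)


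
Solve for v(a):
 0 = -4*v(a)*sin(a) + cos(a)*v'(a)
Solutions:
 v(a) = C1/cos(a)^4


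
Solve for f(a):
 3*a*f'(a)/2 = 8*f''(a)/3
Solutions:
 f(a) = C1 + C2*erfi(3*sqrt(2)*a/8)


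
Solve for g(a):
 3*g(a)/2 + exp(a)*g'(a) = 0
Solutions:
 g(a) = C1*exp(3*exp(-a)/2)


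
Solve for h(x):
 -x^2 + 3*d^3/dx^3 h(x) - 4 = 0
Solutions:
 h(x) = C1 + C2*x + C3*x^2 + x^5/180 + 2*x^3/9


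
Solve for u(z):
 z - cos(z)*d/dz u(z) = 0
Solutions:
 u(z) = C1 + Integral(z/cos(z), z)


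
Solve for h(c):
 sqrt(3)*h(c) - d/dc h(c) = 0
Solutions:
 h(c) = C1*exp(sqrt(3)*c)


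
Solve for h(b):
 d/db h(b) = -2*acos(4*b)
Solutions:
 h(b) = C1 - 2*b*acos(4*b) + sqrt(1 - 16*b^2)/2


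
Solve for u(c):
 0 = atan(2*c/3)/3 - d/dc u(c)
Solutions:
 u(c) = C1 + c*atan(2*c/3)/3 - log(4*c^2 + 9)/4


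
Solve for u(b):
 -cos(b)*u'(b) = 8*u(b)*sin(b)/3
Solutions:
 u(b) = C1*cos(b)^(8/3)


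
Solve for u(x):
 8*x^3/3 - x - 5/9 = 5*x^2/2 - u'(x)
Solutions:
 u(x) = C1 - 2*x^4/3 + 5*x^3/6 + x^2/2 + 5*x/9


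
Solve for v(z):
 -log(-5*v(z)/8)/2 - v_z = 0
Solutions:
 2*Integral(1/(log(-_y) - 3*log(2) + log(5)), (_y, v(z))) = C1 - z


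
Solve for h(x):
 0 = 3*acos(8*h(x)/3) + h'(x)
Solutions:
 Integral(1/acos(8*_y/3), (_y, h(x))) = C1 - 3*x


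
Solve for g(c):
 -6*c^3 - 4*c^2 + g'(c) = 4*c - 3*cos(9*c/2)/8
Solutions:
 g(c) = C1 + 3*c^4/2 + 4*c^3/3 + 2*c^2 - sin(9*c/2)/12


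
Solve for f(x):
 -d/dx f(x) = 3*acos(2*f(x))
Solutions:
 Integral(1/acos(2*_y), (_y, f(x))) = C1 - 3*x


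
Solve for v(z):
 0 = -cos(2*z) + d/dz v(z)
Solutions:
 v(z) = C1 + sin(2*z)/2


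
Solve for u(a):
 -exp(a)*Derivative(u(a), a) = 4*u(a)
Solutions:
 u(a) = C1*exp(4*exp(-a))


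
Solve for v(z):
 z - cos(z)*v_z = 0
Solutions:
 v(z) = C1 + Integral(z/cos(z), z)


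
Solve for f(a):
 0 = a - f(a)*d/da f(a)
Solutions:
 f(a) = -sqrt(C1 + a^2)
 f(a) = sqrt(C1 + a^2)


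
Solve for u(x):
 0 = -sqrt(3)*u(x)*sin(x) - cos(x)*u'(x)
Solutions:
 u(x) = C1*cos(x)^(sqrt(3))


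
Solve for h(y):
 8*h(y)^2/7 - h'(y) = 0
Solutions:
 h(y) = -7/(C1 + 8*y)


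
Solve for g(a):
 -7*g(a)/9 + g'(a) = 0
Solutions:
 g(a) = C1*exp(7*a/9)


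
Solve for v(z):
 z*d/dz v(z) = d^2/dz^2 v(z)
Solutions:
 v(z) = C1 + C2*erfi(sqrt(2)*z/2)


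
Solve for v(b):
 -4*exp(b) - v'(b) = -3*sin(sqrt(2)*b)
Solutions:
 v(b) = C1 - 4*exp(b) - 3*sqrt(2)*cos(sqrt(2)*b)/2


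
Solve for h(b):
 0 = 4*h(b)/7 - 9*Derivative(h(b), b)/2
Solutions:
 h(b) = C1*exp(8*b/63)


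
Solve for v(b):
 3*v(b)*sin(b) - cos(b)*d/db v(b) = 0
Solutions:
 v(b) = C1/cos(b)^3


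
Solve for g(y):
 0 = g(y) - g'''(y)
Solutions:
 g(y) = C3*exp(y) + (C1*sin(sqrt(3)*y/2) + C2*cos(sqrt(3)*y/2))*exp(-y/2)


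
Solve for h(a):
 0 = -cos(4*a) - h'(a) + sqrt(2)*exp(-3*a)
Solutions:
 h(a) = C1 - sin(4*a)/4 - sqrt(2)*exp(-3*a)/3


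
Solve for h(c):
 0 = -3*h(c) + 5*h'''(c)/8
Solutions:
 h(c) = C3*exp(2*3^(1/3)*5^(2/3)*c/5) + (C1*sin(3^(5/6)*5^(2/3)*c/5) + C2*cos(3^(5/6)*5^(2/3)*c/5))*exp(-3^(1/3)*5^(2/3)*c/5)


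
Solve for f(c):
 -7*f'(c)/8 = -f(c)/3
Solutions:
 f(c) = C1*exp(8*c/21)


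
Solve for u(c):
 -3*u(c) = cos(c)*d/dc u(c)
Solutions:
 u(c) = C1*(sin(c) - 1)^(3/2)/(sin(c) + 1)^(3/2)


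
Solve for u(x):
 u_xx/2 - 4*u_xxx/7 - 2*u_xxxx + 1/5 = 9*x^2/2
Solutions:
 u(x) = C1 + C2*x + C3*exp(x*(-2 + sqrt(53))/14) + C4*exp(-x*(2 + sqrt(53))/14) + 3*x^4/4 + 24*x^3/7 + 11651*x^2/245


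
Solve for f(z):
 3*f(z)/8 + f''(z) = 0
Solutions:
 f(z) = C1*sin(sqrt(6)*z/4) + C2*cos(sqrt(6)*z/4)


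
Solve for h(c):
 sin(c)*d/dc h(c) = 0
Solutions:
 h(c) = C1


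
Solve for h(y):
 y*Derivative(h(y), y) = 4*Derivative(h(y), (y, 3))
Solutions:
 h(y) = C1 + Integral(C2*airyai(2^(1/3)*y/2) + C3*airybi(2^(1/3)*y/2), y)


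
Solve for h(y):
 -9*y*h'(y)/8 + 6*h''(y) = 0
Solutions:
 h(y) = C1 + C2*erfi(sqrt(6)*y/8)


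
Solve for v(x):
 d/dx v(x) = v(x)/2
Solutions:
 v(x) = C1*exp(x/2)


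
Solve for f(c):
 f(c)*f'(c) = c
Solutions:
 f(c) = -sqrt(C1 + c^2)
 f(c) = sqrt(C1 + c^2)


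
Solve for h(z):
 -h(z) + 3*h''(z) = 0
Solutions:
 h(z) = C1*exp(-sqrt(3)*z/3) + C2*exp(sqrt(3)*z/3)


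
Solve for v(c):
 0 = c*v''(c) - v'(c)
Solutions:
 v(c) = C1 + C2*c^2


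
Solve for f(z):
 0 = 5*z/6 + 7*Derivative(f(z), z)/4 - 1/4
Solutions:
 f(z) = C1 - 5*z^2/21 + z/7


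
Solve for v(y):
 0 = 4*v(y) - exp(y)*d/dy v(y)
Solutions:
 v(y) = C1*exp(-4*exp(-y))


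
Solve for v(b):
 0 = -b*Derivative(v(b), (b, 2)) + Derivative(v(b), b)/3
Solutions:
 v(b) = C1 + C2*b^(4/3)


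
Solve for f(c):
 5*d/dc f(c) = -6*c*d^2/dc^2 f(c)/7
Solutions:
 f(c) = C1 + C2/c^(29/6)


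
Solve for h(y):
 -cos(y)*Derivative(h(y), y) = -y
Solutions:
 h(y) = C1 + Integral(y/cos(y), y)


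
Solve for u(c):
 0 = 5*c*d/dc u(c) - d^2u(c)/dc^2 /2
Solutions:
 u(c) = C1 + C2*erfi(sqrt(5)*c)


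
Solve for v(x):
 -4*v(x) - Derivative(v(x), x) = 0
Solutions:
 v(x) = C1*exp(-4*x)


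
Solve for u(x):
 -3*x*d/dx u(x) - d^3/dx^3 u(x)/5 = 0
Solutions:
 u(x) = C1 + Integral(C2*airyai(-15^(1/3)*x) + C3*airybi(-15^(1/3)*x), x)


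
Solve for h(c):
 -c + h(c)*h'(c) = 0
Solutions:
 h(c) = -sqrt(C1 + c^2)
 h(c) = sqrt(C1 + c^2)


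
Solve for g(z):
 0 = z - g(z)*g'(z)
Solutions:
 g(z) = -sqrt(C1 + z^2)
 g(z) = sqrt(C1 + z^2)


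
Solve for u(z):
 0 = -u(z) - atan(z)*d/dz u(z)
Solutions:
 u(z) = C1*exp(-Integral(1/atan(z), z))


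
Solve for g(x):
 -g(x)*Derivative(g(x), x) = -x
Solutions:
 g(x) = -sqrt(C1 + x^2)
 g(x) = sqrt(C1 + x^2)


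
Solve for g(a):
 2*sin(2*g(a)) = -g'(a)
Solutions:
 g(a) = pi - acos((-C1 - exp(8*a))/(C1 - exp(8*a)))/2
 g(a) = acos((-C1 - exp(8*a))/(C1 - exp(8*a)))/2


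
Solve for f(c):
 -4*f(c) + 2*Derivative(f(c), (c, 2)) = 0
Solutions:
 f(c) = C1*exp(-sqrt(2)*c) + C2*exp(sqrt(2)*c)


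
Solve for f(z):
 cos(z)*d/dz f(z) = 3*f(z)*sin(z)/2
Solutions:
 f(z) = C1/cos(z)^(3/2)


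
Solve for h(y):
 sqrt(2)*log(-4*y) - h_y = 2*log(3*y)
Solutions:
 h(y) = C1 - y*(2 - sqrt(2))*log(y) + y*(-2*log(3) - sqrt(2) + 2*sqrt(2)*log(2) + 2 + sqrt(2)*I*pi)


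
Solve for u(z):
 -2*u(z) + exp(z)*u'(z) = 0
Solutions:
 u(z) = C1*exp(-2*exp(-z))


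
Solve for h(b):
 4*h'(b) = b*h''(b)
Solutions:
 h(b) = C1 + C2*b^5


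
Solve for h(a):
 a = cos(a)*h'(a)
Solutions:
 h(a) = C1 + Integral(a/cos(a), a)


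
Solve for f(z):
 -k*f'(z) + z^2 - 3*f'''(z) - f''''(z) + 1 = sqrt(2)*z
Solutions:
 f(z) = C1 + C2*exp(-z*((k/2 + sqrt((k + 2)^2 - 4)/2 + 1)^(1/3) + 1 + (k/2 + sqrt((k + 2)^2 - 4)/2 + 1)^(-1/3))) + C3*exp(z*((k/2 + sqrt((k + 2)^2 - 4)/2 + 1)^(1/3)/2 - sqrt(3)*I*(k/2 + sqrt((k + 2)^2 - 4)/2 + 1)^(1/3)/2 - 1 - 2/((-1 + sqrt(3)*I)*(k/2 + sqrt((k + 2)^2 - 4)/2 + 1)^(1/3)))) + C4*exp(z*((k/2 + sqrt((k + 2)^2 - 4)/2 + 1)^(1/3)/2 + sqrt(3)*I*(k/2 + sqrt((k + 2)^2 - 4)/2 + 1)^(1/3)/2 - 1 + 2/((1 + sqrt(3)*I)*(k/2 + sqrt((k + 2)^2 - 4)/2 + 1)^(1/3)))) + z^3/(3*k) - sqrt(2)*z^2/(2*k) + z/k - 6*z/k^2


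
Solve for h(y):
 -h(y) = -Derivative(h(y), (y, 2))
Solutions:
 h(y) = C1*exp(-y) + C2*exp(y)


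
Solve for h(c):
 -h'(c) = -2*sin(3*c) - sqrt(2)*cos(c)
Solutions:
 h(c) = C1 + sqrt(2)*sin(c) - 2*cos(3*c)/3


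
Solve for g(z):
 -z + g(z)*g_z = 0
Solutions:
 g(z) = -sqrt(C1 + z^2)
 g(z) = sqrt(C1 + z^2)


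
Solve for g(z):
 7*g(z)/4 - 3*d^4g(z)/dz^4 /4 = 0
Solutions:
 g(z) = C1*exp(-3^(3/4)*7^(1/4)*z/3) + C2*exp(3^(3/4)*7^(1/4)*z/3) + C3*sin(3^(3/4)*7^(1/4)*z/3) + C4*cos(3^(3/4)*7^(1/4)*z/3)


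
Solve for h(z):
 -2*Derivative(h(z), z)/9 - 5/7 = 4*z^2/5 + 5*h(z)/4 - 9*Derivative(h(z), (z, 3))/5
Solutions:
 h(z) = C1*exp(-15^(1/3)*z*(8*15^(1/3)/(sqrt(13278345) + 3645)^(1/3) + (sqrt(13278345) + 3645)^(1/3))/108)*sin(3^(1/6)*5^(1/3)*z*(-3^(2/3)*(sqrt(13278345) + 3645)^(1/3) + 24*5^(1/3)/(sqrt(13278345) + 3645)^(1/3))/108) + C2*exp(-15^(1/3)*z*(8*15^(1/3)/(sqrt(13278345) + 3645)^(1/3) + (sqrt(13278345) + 3645)^(1/3))/108)*cos(3^(1/6)*5^(1/3)*z*(-3^(2/3)*(sqrt(13278345) + 3645)^(1/3) + 24*5^(1/3)/(sqrt(13278345) + 3645)^(1/3))/108) + C3*exp(15^(1/3)*z*(8*15^(1/3)/(sqrt(13278345) + 3645)^(1/3) + (sqrt(13278345) + 3645)^(1/3))/54) - 16*z^2/25 + 256*z/1125 - 216836/354375


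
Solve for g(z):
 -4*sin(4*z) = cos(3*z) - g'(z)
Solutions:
 g(z) = C1 + sin(3*z)/3 - cos(4*z)


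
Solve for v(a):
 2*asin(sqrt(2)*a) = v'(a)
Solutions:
 v(a) = C1 + 2*a*asin(sqrt(2)*a) + sqrt(2)*sqrt(1 - 2*a^2)


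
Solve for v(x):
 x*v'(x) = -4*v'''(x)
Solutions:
 v(x) = C1 + Integral(C2*airyai(-2^(1/3)*x/2) + C3*airybi(-2^(1/3)*x/2), x)


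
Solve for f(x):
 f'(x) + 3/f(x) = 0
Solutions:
 f(x) = -sqrt(C1 - 6*x)
 f(x) = sqrt(C1 - 6*x)


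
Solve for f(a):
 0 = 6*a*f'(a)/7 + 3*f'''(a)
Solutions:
 f(a) = C1 + Integral(C2*airyai(-2^(1/3)*7^(2/3)*a/7) + C3*airybi(-2^(1/3)*7^(2/3)*a/7), a)


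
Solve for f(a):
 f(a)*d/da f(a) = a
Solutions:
 f(a) = -sqrt(C1 + a^2)
 f(a) = sqrt(C1 + a^2)


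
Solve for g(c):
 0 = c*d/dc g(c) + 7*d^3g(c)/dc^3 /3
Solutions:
 g(c) = C1 + Integral(C2*airyai(-3^(1/3)*7^(2/3)*c/7) + C3*airybi(-3^(1/3)*7^(2/3)*c/7), c)


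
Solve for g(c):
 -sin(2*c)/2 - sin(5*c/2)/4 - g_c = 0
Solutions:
 g(c) = C1 + cos(2*c)/4 + cos(5*c/2)/10


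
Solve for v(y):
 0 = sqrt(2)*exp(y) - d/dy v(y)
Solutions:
 v(y) = C1 + sqrt(2)*exp(y)


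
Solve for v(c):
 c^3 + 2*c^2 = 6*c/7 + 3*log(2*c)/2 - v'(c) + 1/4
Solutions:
 v(c) = C1 - c^4/4 - 2*c^3/3 + 3*c^2/7 + 3*c*log(c)/2 - 5*c/4 + 3*c*log(2)/2


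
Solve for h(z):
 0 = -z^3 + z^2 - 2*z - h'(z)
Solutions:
 h(z) = C1 - z^4/4 + z^3/3 - z^2


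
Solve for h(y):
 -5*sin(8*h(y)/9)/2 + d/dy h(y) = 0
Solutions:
 -5*y/2 + 9*log(cos(8*h(y)/9) - 1)/16 - 9*log(cos(8*h(y)/9) + 1)/16 = C1


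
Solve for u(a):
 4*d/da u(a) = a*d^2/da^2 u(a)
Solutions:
 u(a) = C1 + C2*a^5


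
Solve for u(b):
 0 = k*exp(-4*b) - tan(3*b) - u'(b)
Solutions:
 u(b) = C1 - k*exp(-4*b)/4 - log(tan(3*b)^2 + 1)/6


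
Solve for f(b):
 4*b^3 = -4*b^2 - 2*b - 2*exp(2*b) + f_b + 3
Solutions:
 f(b) = C1 + b^4 + 4*b^3/3 + b^2 - 3*b + exp(2*b)


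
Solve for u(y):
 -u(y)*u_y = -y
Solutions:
 u(y) = -sqrt(C1 + y^2)
 u(y) = sqrt(C1 + y^2)


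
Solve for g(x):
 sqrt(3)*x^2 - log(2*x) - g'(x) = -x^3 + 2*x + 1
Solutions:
 g(x) = C1 + x^4/4 + sqrt(3)*x^3/3 - x^2 - x*log(x) - x*log(2)


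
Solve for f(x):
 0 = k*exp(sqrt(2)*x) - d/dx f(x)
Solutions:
 f(x) = C1 + sqrt(2)*k*exp(sqrt(2)*x)/2


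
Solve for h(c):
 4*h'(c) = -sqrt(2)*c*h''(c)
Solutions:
 h(c) = C1 + C2*c^(1 - 2*sqrt(2))


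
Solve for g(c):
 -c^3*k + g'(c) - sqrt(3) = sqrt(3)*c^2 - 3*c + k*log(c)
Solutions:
 g(c) = C1 + c^4*k/4 + sqrt(3)*c^3/3 - 3*c^2/2 + c*k*log(c) - c*k + sqrt(3)*c


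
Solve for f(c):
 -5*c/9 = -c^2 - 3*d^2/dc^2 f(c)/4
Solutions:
 f(c) = C1 + C2*c - c^4/9 + 10*c^3/81


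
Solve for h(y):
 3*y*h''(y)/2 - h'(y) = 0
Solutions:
 h(y) = C1 + C2*y^(5/3)


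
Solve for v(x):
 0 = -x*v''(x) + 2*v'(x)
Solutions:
 v(x) = C1 + C2*x^3


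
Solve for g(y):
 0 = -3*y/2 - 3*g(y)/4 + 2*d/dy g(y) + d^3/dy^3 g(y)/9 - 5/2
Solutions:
 g(y) = C1*exp(3^(1/3)*y*(-(9 + 7*sqrt(33))^(1/3)/4 + 2*3^(1/3)/(9 + 7*sqrt(33))^(1/3)))*sin(3^(1/6)*y*(6/(9 + 7*sqrt(33))^(1/3) + 3^(2/3)*(9 + 7*sqrt(33))^(1/3)/4)) + C2*exp(3^(1/3)*y*(-(9 + 7*sqrt(33))^(1/3)/4 + 2*3^(1/3)/(9 + 7*sqrt(33))^(1/3)))*cos(3^(1/6)*y*(6/(9 + 7*sqrt(33))^(1/3) + 3^(2/3)*(9 + 7*sqrt(33))^(1/3)/4)) + C3*exp(3^(1/3)*y*(-4*3^(1/3)/(9 + 7*sqrt(33))^(1/3) + (9 + 7*sqrt(33))^(1/3)/2)) - 2*y - 26/3


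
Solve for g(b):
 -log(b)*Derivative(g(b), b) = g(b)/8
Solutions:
 g(b) = C1*exp(-li(b)/8)


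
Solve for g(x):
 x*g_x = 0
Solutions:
 g(x) = C1


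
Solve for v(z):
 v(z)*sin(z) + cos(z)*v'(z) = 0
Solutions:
 v(z) = C1*cos(z)


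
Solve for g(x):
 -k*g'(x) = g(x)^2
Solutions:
 g(x) = k/(C1*k + x)


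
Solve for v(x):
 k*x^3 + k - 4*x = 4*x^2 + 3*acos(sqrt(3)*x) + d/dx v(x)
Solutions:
 v(x) = C1 + k*x^4/4 + k*x - 4*x^3/3 - 2*x^2 - 3*x*acos(sqrt(3)*x) + sqrt(3)*sqrt(1 - 3*x^2)


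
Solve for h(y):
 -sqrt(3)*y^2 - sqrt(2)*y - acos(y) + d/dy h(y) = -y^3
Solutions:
 h(y) = C1 - y^4/4 + sqrt(3)*y^3/3 + sqrt(2)*y^2/2 + y*acos(y) - sqrt(1 - y^2)


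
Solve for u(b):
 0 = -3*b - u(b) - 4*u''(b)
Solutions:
 u(b) = C1*sin(b/2) + C2*cos(b/2) - 3*b


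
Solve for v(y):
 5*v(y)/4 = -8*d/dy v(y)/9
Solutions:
 v(y) = C1*exp(-45*y/32)


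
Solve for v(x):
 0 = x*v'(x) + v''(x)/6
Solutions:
 v(x) = C1 + C2*erf(sqrt(3)*x)


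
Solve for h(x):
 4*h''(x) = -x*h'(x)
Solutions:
 h(x) = C1 + C2*erf(sqrt(2)*x/4)


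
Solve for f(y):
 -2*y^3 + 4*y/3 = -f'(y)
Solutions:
 f(y) = C1 + y^4/2 - 2*y^2/3


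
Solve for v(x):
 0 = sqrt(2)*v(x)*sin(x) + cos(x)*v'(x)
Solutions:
 v(x) = C1*cos(x)^(sqrt(2))


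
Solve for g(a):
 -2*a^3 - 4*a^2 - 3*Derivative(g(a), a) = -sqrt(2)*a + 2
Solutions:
 g(a) = C1 - a^4/6 - 4*a^3/9 + sqrt(2)*a^2/6 - 2*a/3


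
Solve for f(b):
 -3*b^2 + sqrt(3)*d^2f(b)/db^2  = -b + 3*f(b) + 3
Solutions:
 f(b) = C1*exp(-3^(1/4)*b) + C2*exp(3^(1/4)*b) - b^2 + b/3 - 2*sqrt(3)/3 - 1


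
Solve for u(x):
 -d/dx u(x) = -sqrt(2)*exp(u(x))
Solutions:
 u(x) = log(-1/(C1 + sqrt(2)*x))


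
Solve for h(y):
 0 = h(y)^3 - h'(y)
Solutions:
 h(y) = -sqrt(2)*sqrt(-1/(C1 + y))/2
 h(y) = sqrt(2)*sqrt(-1/(C1 + y))/2


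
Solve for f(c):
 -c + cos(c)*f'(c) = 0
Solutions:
 f(c) = C1 + Integral(c/cos(c), c)


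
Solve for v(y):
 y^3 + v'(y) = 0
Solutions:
 v(y) = C1 - y^4/4


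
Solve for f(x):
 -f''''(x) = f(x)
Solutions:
 f(x) = (C1*sin(sqrt(2)*x/2) + C2*cos(sqrt(2)*x/2))*exp(-sqrt(2)*x/2) + (C3*sin(sqrt(2)*x/2) + C4*cos(sqrt(2)*x/2))*exp(sqrt(2)*x/2)


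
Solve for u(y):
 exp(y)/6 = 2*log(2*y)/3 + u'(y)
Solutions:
 u(y) = C1 - 2*y*log(y)/3 + 2*y*(1 - log(2))/3 + exp(y)/6


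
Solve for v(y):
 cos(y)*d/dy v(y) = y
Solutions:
 v(y) = C1 + Integral(y/cos(y), y)


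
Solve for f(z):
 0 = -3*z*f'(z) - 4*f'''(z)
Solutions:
 f(z) = C1 + Integral(C2*airyai(-6^(1/3)*z/2) + C3*airybi(-6^(1/3)*z/2), z)


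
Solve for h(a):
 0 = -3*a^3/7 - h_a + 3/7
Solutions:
 h(a) = C1 - 3*a^4/28 + 3*a/7


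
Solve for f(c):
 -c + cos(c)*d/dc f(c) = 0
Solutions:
 f(c) = C1 + Integral(c/cos(c), c)


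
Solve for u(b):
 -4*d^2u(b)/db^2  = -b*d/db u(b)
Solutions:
 u(b) = C1 + C2*erfi(sqrt(2)*b/4)


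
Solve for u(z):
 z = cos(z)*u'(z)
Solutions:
 u(z) = C1 + Integral(z/cos(z), z)


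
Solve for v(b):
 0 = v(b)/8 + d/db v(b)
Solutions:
 v(b) = C1*exp(-b/8)


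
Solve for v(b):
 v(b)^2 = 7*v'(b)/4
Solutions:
 v(b) = -7/(C1 + 4*b)


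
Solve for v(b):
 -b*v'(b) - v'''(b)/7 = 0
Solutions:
 v(b) = C1 + Integral(C2*airyai(-7^(1/3)*b) + C3*airybi(-7^(1/3)*b), b)


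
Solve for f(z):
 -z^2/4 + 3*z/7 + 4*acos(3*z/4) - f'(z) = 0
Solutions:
 f(z) = C1 - z^3/12 + 3*z^2/14 + 4*z*acos(3*z/4) - 4*sqrt(16 - 9*z^2)/3


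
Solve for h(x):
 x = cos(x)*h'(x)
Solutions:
 h(x) = C1 + Integral(x/cos(x), x)


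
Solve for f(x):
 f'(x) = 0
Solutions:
 f(x) = C1


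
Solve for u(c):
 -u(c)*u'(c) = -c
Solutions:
 u(c) = -sqrt(C1 + c^2)
 u(c) = sqrt(C1 + c^2)


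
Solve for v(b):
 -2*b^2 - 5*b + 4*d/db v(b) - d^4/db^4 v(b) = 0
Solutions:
 v(b) = C1 + C4*exp(2^(2/3)*b) + b^3/6 + 5*b^2/8 + (C2*sin(2^(2/3)*sqrt(3)*b/2) + C3*cos(2^(2/3)*sqrt(3)*b/2))*exp(-2^(2/3)*b/2)


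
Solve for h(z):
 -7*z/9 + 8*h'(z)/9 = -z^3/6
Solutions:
 h(z) = C1 - 3*z^4/64 + 7*z^2/16


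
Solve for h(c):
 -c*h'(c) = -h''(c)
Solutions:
 h(c) = C1 + C2*erfi(sqrt(2)*c/2)


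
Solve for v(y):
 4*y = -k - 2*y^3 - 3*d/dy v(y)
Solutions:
 v(y) = C1 - k*y/3 - y^4/6 - 2*y^2/3


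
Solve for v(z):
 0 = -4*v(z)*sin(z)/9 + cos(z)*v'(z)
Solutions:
 v(z) = C1/cos(z)^(4/9)


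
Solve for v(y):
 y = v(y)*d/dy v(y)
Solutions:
 v(y) = -sqrt(C1 + y^2)
 v(y) = sqrt(C1 + y^2)


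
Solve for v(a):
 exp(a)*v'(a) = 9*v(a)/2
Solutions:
 v(a) = C1*exp(-9*exp(-a)/2)


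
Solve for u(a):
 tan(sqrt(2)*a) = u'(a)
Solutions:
 u(a) = C1 - sqrt(2)*log(cos(sqrt(2)*a))/2


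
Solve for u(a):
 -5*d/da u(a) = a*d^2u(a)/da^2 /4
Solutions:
 u(a) = C1 + C2/a^19


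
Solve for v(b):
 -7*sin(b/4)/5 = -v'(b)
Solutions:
 v(b) = C1 - 28*cos(b/4)/5


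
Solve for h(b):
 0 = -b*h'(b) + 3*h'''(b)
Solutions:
 h(b) = C1 + Integral(C2*airyai(3^(2/3)*b/3) + C3*airybi(3^(2/3)*b/3), b)


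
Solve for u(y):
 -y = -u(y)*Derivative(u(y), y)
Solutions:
 u(y) = -sqrt(C1 + y^2)
 u(y) = sqrt(C1 + y^2)


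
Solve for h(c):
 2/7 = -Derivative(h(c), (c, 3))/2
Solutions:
 h(c) = C1 + C2*c + C3*c^2 - 2*c^3/21


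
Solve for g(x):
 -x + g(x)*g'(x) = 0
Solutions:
 g(x) = -sqrt(C1 + x^2)
 g(x) = sqrt(C1 + x^2)


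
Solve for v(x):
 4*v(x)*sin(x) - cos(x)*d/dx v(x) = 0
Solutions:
 v(x) = C1/cos(x)^4


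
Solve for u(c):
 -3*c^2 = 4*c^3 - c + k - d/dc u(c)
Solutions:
 u(c) = C1 + c^4 + c^3 - c^2/2 + c*k


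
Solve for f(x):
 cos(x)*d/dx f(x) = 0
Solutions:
 f(x) = C1


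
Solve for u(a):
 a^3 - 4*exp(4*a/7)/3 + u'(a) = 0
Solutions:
 u(a) = C1 - a^4/4 + 7*exp(4*a/7)/3


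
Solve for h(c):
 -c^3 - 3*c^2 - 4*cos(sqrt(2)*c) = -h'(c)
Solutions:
 h(c) = C1 + c^4/4 + c^3 + 2*sqrt(2)*sin(sqrt(2)*c)


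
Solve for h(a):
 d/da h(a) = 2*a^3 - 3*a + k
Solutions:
 h(a) = C1 + a^4/2 - 3*a^2/2 + a*k


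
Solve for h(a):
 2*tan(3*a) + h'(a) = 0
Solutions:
 h(a) = C1 + 2*log(cos(3*a))/3


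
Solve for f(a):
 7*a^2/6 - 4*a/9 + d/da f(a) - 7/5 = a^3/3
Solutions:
 f(a) = C1 + a^4/12 - 7*a^3/18 + 2*a^2/9 + 7*a/5


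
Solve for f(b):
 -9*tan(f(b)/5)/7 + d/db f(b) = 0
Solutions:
 f(b) = -5*asin(C1*exp(9*b/35)) + 5*pi
 f(b) = 5*asin(C1*exp(9*b/35))


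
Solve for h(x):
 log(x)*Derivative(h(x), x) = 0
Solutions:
 h(x) = C1


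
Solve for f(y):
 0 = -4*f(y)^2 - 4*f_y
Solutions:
 f(y) = 1/(C1 + y)


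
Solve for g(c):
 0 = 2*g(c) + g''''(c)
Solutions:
 g(c) = (C1*sin(2^(3/4)*c/2) + C2*cos(2^(3/4)*c/2))*exp(-2^(3/4)*c/2) + (C3*sin(2^(3/4)*c/2) + C4*cos(2^(3/4)*c/2))*exp(2^(3/4)*c/2)


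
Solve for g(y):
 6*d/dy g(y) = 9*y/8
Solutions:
 g(y) = C1 + 3*y^2/32


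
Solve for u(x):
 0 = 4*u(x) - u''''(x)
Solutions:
 u(x) = C1*exp(-sqrt(2)*x) + C2*exp(sqrt(2)*x) + C3*sin(sqrt(2)*x) + C4*cos(sqrt(2)*x)


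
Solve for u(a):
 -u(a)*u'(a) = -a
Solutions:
 u(a) = -sqrt(C1 + a^2)
 u(a) = sqrt(C1 + a^2)


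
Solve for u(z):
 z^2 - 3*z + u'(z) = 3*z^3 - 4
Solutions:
 u(z) = C1 + 3*z^4/4 - z^3/3 + 3*z^2/2 - 4*z


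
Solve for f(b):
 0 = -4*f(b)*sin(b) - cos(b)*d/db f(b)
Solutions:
 f(b) = C1*cos(b)^4


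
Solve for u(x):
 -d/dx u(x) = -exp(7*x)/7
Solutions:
 u(x) = C1 + exp(7*x)/49


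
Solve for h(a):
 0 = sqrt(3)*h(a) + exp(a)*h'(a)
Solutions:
 h(a) = C1*exp(sqrt(3)*exp(-a))


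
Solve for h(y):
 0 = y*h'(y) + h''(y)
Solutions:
 h(y) = C1 + C2*erf(sqrt(2)*y/2)


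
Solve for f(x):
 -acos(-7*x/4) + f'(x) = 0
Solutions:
 f(x) = C1 + x*acos(-7*x/4) + sqrt(16 - 49*x^2)/7


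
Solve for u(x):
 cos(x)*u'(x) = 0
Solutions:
 u(x) = C1


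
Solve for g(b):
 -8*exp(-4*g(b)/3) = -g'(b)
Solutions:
 g(b) = 3*log(-I*(C1 + 32*b/3)^(1/4))
 g(b) = 3*log(I*(C1 + 32*b/3)^(1/4))
 g(b) = 3*log(-(C1 + 32*b/3)^(1/4))
 g(b) = 3*log(C1 + 32*b/3)/4


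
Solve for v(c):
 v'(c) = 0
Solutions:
 v(c) = C1


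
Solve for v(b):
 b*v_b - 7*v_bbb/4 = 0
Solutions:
 v(b) = C1 + Integral(C2*airyai(14^(2/3)*b/7) + C3*airybi(14^(2/3)*b/7), b)


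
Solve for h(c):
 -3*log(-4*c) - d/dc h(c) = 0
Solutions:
 h(c) = C1 - 3*c*log(-c) + 3*c*(1 - 2*log(2))


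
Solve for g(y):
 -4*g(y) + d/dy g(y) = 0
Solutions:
 g(y) = C1*exp(4*y)


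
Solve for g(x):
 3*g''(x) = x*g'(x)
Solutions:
 g(x) = C1 + C2*erfi(sqrt(6)*x/6)


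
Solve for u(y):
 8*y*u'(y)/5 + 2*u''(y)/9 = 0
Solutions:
 u(y) = C1 + C2*erf(3*sqrt(10)*y/5)


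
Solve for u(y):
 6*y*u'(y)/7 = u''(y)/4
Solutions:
 u(y) = C1 + C2*erfi(2*sqrt(21)*y/7)


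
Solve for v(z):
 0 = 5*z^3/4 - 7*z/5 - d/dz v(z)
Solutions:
 v(z) = C1 + 5*z^4/16 - 7*z^2/10


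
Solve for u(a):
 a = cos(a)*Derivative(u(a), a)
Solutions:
 u(a) = C1 + Integral(a/cos(a), a)


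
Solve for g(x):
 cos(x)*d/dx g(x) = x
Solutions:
 g(x) = C1 + Integral(x/cos(x), x)


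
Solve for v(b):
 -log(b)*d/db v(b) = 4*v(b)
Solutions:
 v(b) = C1*exp(-4*li(b))


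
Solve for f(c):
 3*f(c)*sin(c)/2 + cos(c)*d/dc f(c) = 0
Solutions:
 f(c) = C1*cos(c)^(3/2)


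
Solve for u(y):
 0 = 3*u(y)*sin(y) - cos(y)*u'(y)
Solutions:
 u(y) = C1/cos(y)^3


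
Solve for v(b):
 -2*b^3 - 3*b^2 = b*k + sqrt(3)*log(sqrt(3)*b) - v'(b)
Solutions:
 v(b) = C1 + b^4/2 + b^3 + b^2*k/2 + sqrt(3)*b*log(b) - sqrt(3)*b + sqrt(3)*b*log(3)/2


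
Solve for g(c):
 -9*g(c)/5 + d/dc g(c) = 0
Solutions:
 g(c) = C1*exp(9*c/5)


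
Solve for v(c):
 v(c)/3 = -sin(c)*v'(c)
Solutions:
 v(c) = C1*(cos(c) + 1)^(1/6)/(cos(c) - 1)^(1/6)


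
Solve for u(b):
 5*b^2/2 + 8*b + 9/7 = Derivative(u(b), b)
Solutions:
 u(b) = C1 + 5*b^3/6 + 4*b^2 + 9*b/7


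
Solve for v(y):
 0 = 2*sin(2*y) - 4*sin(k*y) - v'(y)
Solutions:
 v(y) = C1 - cos(2*y) + 4*cos(k*y)/k


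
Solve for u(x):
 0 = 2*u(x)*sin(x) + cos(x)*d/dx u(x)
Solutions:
 u(x) = C1*cos(x)^2


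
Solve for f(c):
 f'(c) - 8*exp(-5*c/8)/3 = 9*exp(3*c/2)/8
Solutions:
 f(c) = C1 + 3*exp(3*c/2)/4 - 64*exp(-5*c/8)/15


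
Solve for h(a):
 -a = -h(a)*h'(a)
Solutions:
 h(a) = -sqrt(C1 + a^2)
 h(a) = sqrt(C1 + a^2)


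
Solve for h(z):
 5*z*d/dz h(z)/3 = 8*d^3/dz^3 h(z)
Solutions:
 h(z) = C1 + Integral(C2*airyai(3^(2/3)*5^(1/3)*z/6) + C3*airybi(3^(2/3)*5^(1/3)*z/6), z)


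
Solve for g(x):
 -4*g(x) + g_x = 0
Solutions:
 g(x) = C1*exp(4*x)


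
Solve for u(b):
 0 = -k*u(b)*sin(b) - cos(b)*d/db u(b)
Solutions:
 u(b) = C1*exp(k*log(cos(b)))


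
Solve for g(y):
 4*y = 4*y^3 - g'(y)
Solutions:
 g(y) = C1 + y^4 - 2*y^2


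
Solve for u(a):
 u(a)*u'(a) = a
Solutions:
 u(a) = -sqrt(C1 + a^2)
 u(a) = sqrt(C1 + a^2)


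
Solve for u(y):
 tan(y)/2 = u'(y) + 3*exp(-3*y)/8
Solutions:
 u(y) = C1 + log(tan(y)^2 + 1)/4 + exp(-3*y)/8


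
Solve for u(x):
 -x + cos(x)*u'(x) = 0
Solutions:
 u(x) = C1 + Integral(x/cos(x), x)


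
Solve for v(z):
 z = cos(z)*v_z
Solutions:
 v(z) = C1 + Integral(z/cos(z), z)


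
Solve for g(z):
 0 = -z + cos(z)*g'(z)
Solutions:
 g(z) = C1 + Integral(z/cos(z), z)


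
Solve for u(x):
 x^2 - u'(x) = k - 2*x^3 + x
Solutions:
 u(x) = C1 - k*x + x^4/2 + x^3/3 - x^2/2


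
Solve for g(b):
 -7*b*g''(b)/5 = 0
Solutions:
 g(b) = C1 + C2*b


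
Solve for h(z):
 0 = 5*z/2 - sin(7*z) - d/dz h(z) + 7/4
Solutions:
 h(z) = C1 + 5*z^2/4 + 7*z/4 + cos(7*z)/7


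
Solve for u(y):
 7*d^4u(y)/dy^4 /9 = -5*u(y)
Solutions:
 u(y) = (C1*sin(5^(1/4)*sqrt(6)*7^(3/4)*y/14) + C2*cos(5^(1/4)*sqrt(6)*7^(3/4)*y/14))*exp(-5^(1/4)*sqrt(6)*7^(3/4)*y/14) + (C3*sin(5^(1/4)*sqrt(6)*7^(3/4)*y/14) + C4*cos(5^(1/4)*sqrt(6)*7^(3/4)*y/14))*exp(5^(1/4)*sqrt(6)*7^(3/4)*y/14)


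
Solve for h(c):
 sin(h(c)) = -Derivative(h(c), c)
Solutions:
 h(c) = -acos((-C1 - exp(2*c))/(C1 - exp(2*c))) + 2*pi
 h(c) = acos((-C1 - exp(2*c))/(C1 - exp(2*c)))


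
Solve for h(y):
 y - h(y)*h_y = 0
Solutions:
 h(y) = -sqrt(C1 + y^2)
 h(y) = sqrt(C1 + y^2)


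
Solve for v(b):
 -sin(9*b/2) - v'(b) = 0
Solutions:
 v(b) = C1 + 2*cos(9*b/2)/9


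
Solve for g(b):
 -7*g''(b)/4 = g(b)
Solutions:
 g(b) = C1*sin(2*sqrt(7)*b/7) + C2*cos(2*sqrt(7)*b/7)


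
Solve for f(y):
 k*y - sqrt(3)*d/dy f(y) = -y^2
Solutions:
 f(y) = C1 + sqrt(3)*k*y^2/6 + sqrt(3)*y^3/9


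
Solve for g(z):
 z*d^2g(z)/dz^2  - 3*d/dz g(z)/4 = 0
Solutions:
 g(z) = C1 + C2*z^(7/4)


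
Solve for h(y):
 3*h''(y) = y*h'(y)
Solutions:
 h(y) = C1 + C2*erfi(sqrt(6)*y/6)


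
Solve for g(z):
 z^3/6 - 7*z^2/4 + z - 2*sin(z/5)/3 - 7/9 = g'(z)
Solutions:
 g(z) = C1 + z^4/24 - 7*z^3/12 + z^2/2 - 7*z/9 + 10*cos(z/5)/3


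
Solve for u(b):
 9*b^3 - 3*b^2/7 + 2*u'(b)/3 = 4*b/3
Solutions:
 u(b) = C1 - 27*b^4/8 + 3*b^3/14 + b^2


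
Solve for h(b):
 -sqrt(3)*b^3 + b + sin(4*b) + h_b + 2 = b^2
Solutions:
 h(b) = C1 + sqrt(3)*b^4/4 + b^3/3 - b^2/2 - 2*b + cos(4*b)/4


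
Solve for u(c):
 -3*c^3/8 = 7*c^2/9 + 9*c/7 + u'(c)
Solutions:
 u(c) = C1 - 3*c^4/32 - 7*c^3/27 - 9*c^2/14


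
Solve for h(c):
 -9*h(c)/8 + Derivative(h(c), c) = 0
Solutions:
 h(c) = C1*exp(9*c/8)
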